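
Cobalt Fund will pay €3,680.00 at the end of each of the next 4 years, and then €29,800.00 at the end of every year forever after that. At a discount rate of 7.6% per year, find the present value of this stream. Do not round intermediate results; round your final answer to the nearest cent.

€304816.61

PV of 4-year annuity: €3,680.00 × [1 − (1+0.076)^−4] / 0.076 = 12297.94201
Perpetuity value at year 4: €29,800.00 / 0.076 = 392105.26316
PV of perpetuity: 392105.26316 / (1+0.076)^4 = 292518.66753
Total PV = 12297.94201 + 292518.66753 = 304816.60954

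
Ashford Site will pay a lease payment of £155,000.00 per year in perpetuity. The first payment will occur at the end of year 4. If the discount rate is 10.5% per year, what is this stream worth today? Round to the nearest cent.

Value at end of year 3: C / r = £155,000.00 / 0.105 = £1,476,190.4762
Discount to today: PV = £1,476,190.4762 / (1 + 0.105)^3 = £1,476,190.4762 / 1.349233 = £1,094,096.34

£1094096.34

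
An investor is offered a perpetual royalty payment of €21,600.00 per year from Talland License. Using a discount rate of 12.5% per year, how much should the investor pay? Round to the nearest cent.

Level perpetuity: PV = C / r = €21,600.00 / 0.125 = €172,800.00

€172800.00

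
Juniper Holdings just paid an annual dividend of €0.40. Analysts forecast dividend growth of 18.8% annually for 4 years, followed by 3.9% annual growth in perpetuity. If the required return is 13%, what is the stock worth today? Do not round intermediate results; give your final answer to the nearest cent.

€7.40

D_1 = 0.47520
D_2 = 0.56454
D_3 = 0.67067
D_4 = 0.79676
Terminal value at year 4: TV = D_4×(1+g_2)/(r−g_2) = 0.82783/0.091 = 9.09704
P_0 = D_1/(1+r)^1 + D_2/(1+r)^2 + D_3/(1+r)^3 + D_4/(1+r)^4 + TV/(1+r)^4
    = 0.42053 + 0.44212 + 0.46481 + 0.48867 + 5.57938 = 7.39550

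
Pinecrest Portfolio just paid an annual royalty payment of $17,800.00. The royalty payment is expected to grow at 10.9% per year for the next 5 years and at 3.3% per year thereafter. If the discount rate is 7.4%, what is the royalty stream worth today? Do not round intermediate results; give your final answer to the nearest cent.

D_1 = 19740.20000
D_2 = 21891.88180
D_3 = 24278.09692
D_4 = 26924.40948
D_5 = 29859.17011
Terminal value at year 5: TV = D_5×(1+g_2)/(r−g_2) = 30844.52273/0.041 = 752305.43237
P_0 = D_1/(1+r)^1 + D_2/(1+r)^2 + D_3/(1+r)^3 + D_4/(1+r)^4 + D_5/(1+r)^5 + TV/(1+r)^5
    = 18380.07449 + 18979.05271 + 19597.55070 + 20236.20459 + 20895.67122 + 526468.98456 = 624557.53826

$624557.54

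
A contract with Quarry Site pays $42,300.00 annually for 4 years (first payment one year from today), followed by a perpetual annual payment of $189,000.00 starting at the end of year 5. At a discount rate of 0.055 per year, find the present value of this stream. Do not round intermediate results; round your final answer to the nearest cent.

PV of 4-year annuity: $42,300.00 × [1 − (1+0.055)^−4] / 0.055 = 148267.85015
Perpetuity value at year 4: $189,000.00 / 0.055 = 3436363.63636
PV of perpetuity: 3436363.63636 / (1+0.055)^4 = 2773890.26335
Total PV = 148267.85015 + 2773890.26335 = 2922158.11350

$2922158.11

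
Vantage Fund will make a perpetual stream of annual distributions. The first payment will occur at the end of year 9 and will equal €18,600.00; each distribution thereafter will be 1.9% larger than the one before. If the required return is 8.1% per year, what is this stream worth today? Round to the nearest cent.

€160885.05

Value at end of year 8: C₁ / (r − g) = €18,600.00 / (0.081 − 0.019) = €300,000.0000
Discount to today: PV = €300,000.0000 / (1 + 0.081)^8 = €300,000.0000 / 1.864685 = €160,885.05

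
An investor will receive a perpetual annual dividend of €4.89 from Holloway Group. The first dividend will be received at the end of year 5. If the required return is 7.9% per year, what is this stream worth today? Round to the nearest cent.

Value at end of year 4: C / r = €4.89 / 0.079 = €61.8987
Discount to today: PV = €61.8987 / (1 + 0.079)^4 = €61.8987 / 1.355457 = €45.67

€45.67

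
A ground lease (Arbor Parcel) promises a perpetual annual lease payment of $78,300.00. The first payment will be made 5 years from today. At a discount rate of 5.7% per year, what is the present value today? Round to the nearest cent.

$1100492.17

Value at end of year 4: C / r = $78,300.00 / 0.057 = $1,373,684.2105
Discount to today: PV = $1,373,684.2105 / (1 + 0.057)^4 = $1,373,684.2105 / 1.248245 = $1,100,492.17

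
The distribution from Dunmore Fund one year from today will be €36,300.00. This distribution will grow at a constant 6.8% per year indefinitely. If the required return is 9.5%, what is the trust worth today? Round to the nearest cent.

Growing perpetuity: P = D₁ / (r − g) = €36,300.0000 / (0.095 − 0.068) = €1,344,444.44

€1344444.44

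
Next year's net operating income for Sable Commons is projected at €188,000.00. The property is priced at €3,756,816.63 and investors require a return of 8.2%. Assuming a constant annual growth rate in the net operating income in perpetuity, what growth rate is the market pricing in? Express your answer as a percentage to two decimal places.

P = D₁/(r−g) ⇒ g = r − D₁/P = 0.082 − €188,000.00/€3,756,816.63 = 0.031958

3.20%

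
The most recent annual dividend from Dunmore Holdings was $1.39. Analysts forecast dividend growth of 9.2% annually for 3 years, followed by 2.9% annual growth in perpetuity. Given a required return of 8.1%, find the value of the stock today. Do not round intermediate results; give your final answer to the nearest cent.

D_1 = 1.51788
D_2 = 1.65752
D_3 = 1.81002
Terminal value at year 3: TV = D_3×(1+g_2)/(r−g_2) = 1.86251/0.052 = 35.81746
P_0 = D_1/(1+r)^1 + D_2/(1+r)^2 + D_3/(1+r)^3 + TV/(1+r)^3
    = 1.40414 + 1.41843 + 1.43287 + 28.35422 = 32.60966

$32.61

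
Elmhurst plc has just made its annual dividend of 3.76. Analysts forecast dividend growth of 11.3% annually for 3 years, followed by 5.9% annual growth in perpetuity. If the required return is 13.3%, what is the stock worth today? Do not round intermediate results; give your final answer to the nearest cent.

D_1 = 4.18488
D_2 = 4.65777
D_3 = 5.18410
Terminal value at year 3: TV = D_3×(1+g_2)/(r−g_2) = 5.48996/0.074 = 74.18867
P_0 = D_1/(1+r)^1 + D_2/(1+r)^2 + D_3/(1+r)^3 + TV/(1+r)^3
    = 3.69363 + 3.62843 + 3.56438 + 51.00912 = 61.89555

61.90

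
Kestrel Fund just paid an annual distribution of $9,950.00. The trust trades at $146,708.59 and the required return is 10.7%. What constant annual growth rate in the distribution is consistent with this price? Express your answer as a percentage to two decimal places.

3.67%

P = D₀(1+g)/(r−g) ⇒ P(r−g) = D₀(1+g) ⇒ g(P+D₀) = P·r − D₀
g = (P·r − D₀)/(P + D₀) = ($146,708.59×0.107 − $9,950.00) / ($146,708.59 + $9,950.00) = 0.036690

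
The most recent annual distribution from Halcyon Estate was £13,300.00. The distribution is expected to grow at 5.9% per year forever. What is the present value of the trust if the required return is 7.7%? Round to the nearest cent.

£782483.33

D₁ = D₀ × (1 + g) = £13,300.00 × 1.059 = £14,084.7000
Growing perpetuity: P = D₁ / (r − g) = £14,084.7000 / (0.077 − 0.059) = £782,483.33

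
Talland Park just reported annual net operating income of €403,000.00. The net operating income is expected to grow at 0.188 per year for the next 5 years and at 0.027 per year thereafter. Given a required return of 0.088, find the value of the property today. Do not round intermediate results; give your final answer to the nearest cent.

D_1 = 478764.00000
D_2 = 568771.63200
D_3 = 675700.69882
D_4 = 802732.43019
D_5 = 953646.12707
Terminal value at year 5: TV = D_5×(1+g_2)/(r−g_2) = 979394.57250/0.061 = 16055648.72952
P_0 = D_1/(1+r)^1 + D_2/(1+r)^2 + D_3/(1+r)^3 + D_4/(1+r)^4 + D_5/(1+r)^5 + TV/(1+r)^5
    = 440040.44118 + 480485.33467 + 524647.58969 + 572868.87551 + 625522.26480 + 10531333.86806 = 13174898.37390

€13174898.37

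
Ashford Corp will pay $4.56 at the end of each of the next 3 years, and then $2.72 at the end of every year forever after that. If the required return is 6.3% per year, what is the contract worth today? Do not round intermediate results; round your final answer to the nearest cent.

PV of 3-year annuity: $4.56 × [1 − (1+0.063)^−3] / 0.063 = 12.12159
Perpetuity value at year 3: $2.72 / 0.063 = 43.17460
PV of perpetuity: 43.17460 / (1+0.063)^3 = 35.94418
Total PV = 12.12159 + 35.94418 = 48.06577

$48.07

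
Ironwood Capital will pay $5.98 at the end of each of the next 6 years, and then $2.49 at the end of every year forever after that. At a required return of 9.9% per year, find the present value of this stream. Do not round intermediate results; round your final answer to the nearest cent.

PV of 6-year annuity: $5.98 × [1 − (1+0.099)^−6] / 0.099 = 26.12096
Perpetuity value at year 6: $2.49 / 0.099 = 25.15152
PV of perpetuity: 25.15152 / (1+0.099)^6 = 14.27506
Total PV = 26.12096 + 14.27506 = 40.39602

$40.40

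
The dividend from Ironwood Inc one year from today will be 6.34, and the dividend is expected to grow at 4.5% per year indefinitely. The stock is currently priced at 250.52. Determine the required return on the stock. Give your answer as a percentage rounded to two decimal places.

P = D₁/(r − g) ⇒ r = D₁/P + g = 6.3400/250.52 + 0.045 = 0.025307 + 0.045 = 0.070307

7.03%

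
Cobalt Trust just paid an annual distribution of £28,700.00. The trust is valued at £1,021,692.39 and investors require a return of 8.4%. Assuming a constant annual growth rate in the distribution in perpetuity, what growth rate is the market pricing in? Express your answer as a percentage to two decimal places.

5.44%

P = D₀(1+g)/(r−g) ⇒ P(r−g) = D₀(1+g) ⇒ g(P+D₀) = P·r − D₀
g = (P·r − D₀)/(P + D₀) = (£1,021,692.39×0.084 − £28,700.00) / (£1,021,692.39 + £28,700.00) = 0.054382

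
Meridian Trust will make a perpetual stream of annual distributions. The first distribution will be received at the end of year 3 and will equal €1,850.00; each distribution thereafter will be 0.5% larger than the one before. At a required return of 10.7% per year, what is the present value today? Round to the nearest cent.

€14800.50

Value at end of year 2: C₁ / (r − g) = €1,850.00 / (0.107 − 0.005) = €18,137.2549
Discount to today: PV = €18,137.2549 / (1 + 0.107)^2 = €18,137.2549 / 1.225449 = €14,800.50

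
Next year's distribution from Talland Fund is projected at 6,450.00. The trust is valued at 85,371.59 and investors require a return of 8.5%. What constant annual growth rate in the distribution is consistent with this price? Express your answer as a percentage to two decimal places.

P = D₁/(r−g) ⇒ g = r − D₁/P = 0.085 − 6,450.00/85,371.59 = 0.009448

0.94%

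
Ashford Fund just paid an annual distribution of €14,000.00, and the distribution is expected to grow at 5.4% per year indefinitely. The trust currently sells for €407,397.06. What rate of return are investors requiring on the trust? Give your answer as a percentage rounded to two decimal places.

9.02%

D₁ = €14,000.00 × 1.054 = €14,756.0000
P = D₁/(r − g) ⇒ r = D₁/P + g = €14,756.0000/€407,397.06 + 0.054 = 0.036220 + 0.054 = 0.090220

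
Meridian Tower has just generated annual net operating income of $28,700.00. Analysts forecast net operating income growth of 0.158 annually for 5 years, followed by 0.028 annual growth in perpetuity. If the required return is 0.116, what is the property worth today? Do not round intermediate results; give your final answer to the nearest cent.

D_1 = 33234.60000
D_2 = 38485.66680
D_3 = 44566.40215
D_4 = 51607.89369
D_5 = 59761.94090
Terminal value at year 5: TV = D_5×(1+g_2)/(r−g_2) = 61435.27524/0.088 = 698128.12777
P_0 = D_1/(1+r)^1 + D_2/(1+r)^2 + D_3/(1+r)^3 + D_4/(1+r)^4 + D_5/(1+r)^5 + TV/(1+r)^5
    = 29780.10753 + 30900.86426 + 32063.80001 + 33270.50216 + 34522.61784 + 403286.94474 = 563824.83654

$563824.84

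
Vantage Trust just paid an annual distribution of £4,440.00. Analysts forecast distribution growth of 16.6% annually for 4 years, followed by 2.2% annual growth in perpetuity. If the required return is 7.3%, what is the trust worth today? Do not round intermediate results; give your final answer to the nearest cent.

D_1 = 5177.04000
D_2 = 6036.42864
D_3 = 7038.47579
D_4 = 8206.86278
Terminal value at year 4: TV = D_4×(1+g_2)/(r−g_2) = 8387.41376/0.051 = 164459.09328
P_0 = D_1/(1+r)^1 + D_2/(1+r)^2 + D_3/(1+r)^3 + D_4/(1+r)^4 + TV/(1+r)^4
    = 4824.82759 + 5243.00929 + 5697.43600 + 6191.24919 + 124067.77782 = 146024.29988

£146024.30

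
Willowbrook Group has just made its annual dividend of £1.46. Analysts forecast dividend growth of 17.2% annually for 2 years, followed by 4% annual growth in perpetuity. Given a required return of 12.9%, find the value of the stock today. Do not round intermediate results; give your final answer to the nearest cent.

D_1 = 1.71112
D_2 = 2.00543
Terminal value at year 2: TV = D_2×(1+g_2)/(r−g_2) = 2.08565/0.089 = 23.43427
P_0 = D_1/(1+r)^1 + D_2/(1+r)^2 + TV/(1+r)^2
    = 1.51561 + 1.57333 + 18.38500 = 21.47393

£21.47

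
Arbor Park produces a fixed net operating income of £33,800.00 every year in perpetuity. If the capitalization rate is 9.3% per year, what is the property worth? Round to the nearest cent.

£363440.86

Level perpetuity: PV = C / r = £33,800.00 / 0.093 = £363,440.86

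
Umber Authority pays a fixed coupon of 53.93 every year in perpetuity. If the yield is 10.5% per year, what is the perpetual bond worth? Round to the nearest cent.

513.62

Level perpetuity: PV = C / r = 53.93 / 0.105 = 513.62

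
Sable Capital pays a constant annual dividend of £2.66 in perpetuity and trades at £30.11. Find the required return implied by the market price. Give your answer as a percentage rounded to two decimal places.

8.83%

P = C/r ⇒ r = C/P = £2.66/£30.11 = 0.088343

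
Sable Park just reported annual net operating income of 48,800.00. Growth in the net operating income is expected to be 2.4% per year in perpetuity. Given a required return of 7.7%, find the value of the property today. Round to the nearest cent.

942852.83

D₁ = D₀ × (1 + g) = 48,800.00 × 1.024 = 49,971.2000
Growing perpetuity: P = D₁ / (r − g) = 49,971.2000 / (0.077 − 0.024) = 942,852.83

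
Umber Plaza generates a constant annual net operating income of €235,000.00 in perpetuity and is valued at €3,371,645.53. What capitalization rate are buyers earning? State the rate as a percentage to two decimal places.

6.97%

P = C/r ⇒ r = C/P = €235,000.00/€3,371,645.53 = 0.069699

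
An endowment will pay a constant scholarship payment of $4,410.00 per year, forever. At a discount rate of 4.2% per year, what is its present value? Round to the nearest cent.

$105000.00

Level perpetuity: PV = C / r = $4,410.00 / 0.042 = $105,000.00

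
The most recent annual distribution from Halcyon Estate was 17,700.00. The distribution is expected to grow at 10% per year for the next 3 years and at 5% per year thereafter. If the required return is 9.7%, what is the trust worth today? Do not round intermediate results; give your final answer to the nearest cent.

D_1 = 19470.00000
D_2 = 21417.00000
D_3 = 23558.70000
Terminal value at year 3: TV = D_3×(1+g_2)/(r−g_2) = 24736.63500/0.047 = 526311.38298
P_0 = D_1/(1+r)^1 + D_2/(1+r)^2 + D_3/(1+r)^3 + TV/(1+r)^3
    = 17748.40474 + 17796.94185 + 17845.61170 + 398678.55935 = 452069.51765

452069.52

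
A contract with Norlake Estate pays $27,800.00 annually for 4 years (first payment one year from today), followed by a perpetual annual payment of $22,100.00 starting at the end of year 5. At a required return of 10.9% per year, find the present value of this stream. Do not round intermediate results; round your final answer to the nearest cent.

PV of 4-year annuity: $27,800.00 × [1 − (1+0.109)^−4] / 0.109 = 86432.46085
Perpetuity value at year 4: $22,100.00 / 0.109 = 202752.29358
PV of perpetuity: 202752.29358 / (1+0.109)^4 = 134041.59628
Total PV = 86432.46085 + 134041.59628 = 220474.05713

$220474.06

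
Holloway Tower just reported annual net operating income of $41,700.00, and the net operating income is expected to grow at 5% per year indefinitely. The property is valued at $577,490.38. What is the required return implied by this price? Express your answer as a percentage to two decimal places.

D₁ = $41,700.00 × 1.05 = $43,785.0000
P = D₁/(r − g) ⇒ r = D₁/P + g = $43,785.0000/$577,490.38 + 0.05 = 0.075819 + 0.05 = 0.125819

12.58%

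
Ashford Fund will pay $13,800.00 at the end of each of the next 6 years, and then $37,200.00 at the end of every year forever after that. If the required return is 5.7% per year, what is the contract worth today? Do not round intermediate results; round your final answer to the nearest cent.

PV of 6-year annuity: $13,800.00 × [1 − (1+0.057)^−6] / 0.057 = 68503.42997
Perpetuity value at year 6: $37,200.00 / 0.057 = 652631.57895
PV of perpetuity: 652631.57895 / (1+0.057)^6 = 467970.15902
Total PV = 68503.42997 + 467970.15902 = 536473.58899

$536473.59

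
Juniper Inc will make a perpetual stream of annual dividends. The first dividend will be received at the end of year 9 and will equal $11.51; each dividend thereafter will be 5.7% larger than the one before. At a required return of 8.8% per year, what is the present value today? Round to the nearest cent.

$189.10

Value at end of year 8: C₁ / (r − g) = $11.51 / (0.088 − 0.057) = $371.2903
Discount to today: PV = $371.2903 / (1 + 0.088)^8 = $371.2903 / 1.963501 = $189.10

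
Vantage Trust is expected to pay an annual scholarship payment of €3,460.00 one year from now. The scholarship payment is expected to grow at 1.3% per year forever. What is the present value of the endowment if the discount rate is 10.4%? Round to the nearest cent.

Growing perpetuity: P = D₁ / (r − g) = €3,460.0000 / (0.104 − 0.013) = €38,021.98

€38021.98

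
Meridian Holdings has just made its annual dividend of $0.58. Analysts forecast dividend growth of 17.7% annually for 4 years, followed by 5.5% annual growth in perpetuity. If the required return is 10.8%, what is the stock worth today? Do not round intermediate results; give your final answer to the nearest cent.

$17.41

D_1 = 0.68266
D_2 = 0.80349
D_3 = 0.94571
D_4 = 1.11310
Terminal value at year 4: TV = D_4×(1+g_2)/(r−g_2) = 1.17432/0.053 = 22.15697
P_0 = D_1/(1+r)^1 + D_2/(1+r)^2 + D_3/(1+r)^3 + D_4/(1+r)^4 + TV/(1+r)^4
    = 0.61612 + 0.65449 + 0.69525 + 0.73854 + 14.70115 = 17.40555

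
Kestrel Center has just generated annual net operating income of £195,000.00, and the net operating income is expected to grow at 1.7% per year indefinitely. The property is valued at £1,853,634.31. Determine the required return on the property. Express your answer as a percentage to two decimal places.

12.40%

D₁ = £195,000.00 × 1.017 = £198,315.0000
P = D₁/(r − g) ⇒ r = D₁/P + g = £198,315.0000/£1,853,634.31 + 0.017 = 0.106987 + 0.017 = 0.123987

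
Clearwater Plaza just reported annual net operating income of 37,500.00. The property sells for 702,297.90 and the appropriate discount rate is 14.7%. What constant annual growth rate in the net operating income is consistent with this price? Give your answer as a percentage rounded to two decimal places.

8.89%

P = D₀(1+g)/(r−g) ⇒ P(r−g) = D₀(1+g) ⇒ g(P+D₀) = P·r − D₀
g = (P·r − D₀)/(P + D₀) = (702,297.90×0.147 − 37,500.00) / (702,297.90 + 37,500.00) = 0.088859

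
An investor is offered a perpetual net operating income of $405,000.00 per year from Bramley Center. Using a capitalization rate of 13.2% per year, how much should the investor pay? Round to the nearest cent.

$3068181.82

Level perpetuity: PV = C / r = $405,000.00 / 0.132 = $3,068,181.82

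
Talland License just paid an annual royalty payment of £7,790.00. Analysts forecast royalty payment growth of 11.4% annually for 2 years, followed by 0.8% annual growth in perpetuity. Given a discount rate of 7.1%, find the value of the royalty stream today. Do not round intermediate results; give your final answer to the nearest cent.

£151380.21

D_1 = 8678.06000
D_2 = 9667.35884
Terminal value at year 2: TV = D_2×(1+g_2)/(r−g_2) = 9744.69771/0.063 = 154677.74144
P_0 = D_1/(1+r)^1 + D_2/(1+r)^2 + TV/(1+r)^2
    = 8102.76377 + 8428.08482 + 134849.35712 = 151380.20571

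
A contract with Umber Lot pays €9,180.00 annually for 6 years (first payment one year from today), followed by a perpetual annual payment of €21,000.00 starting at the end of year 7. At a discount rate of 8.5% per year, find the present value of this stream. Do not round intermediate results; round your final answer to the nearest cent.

PV of 6-year annuity: €9,180.00 × [1 − (1+0.085)^−6] / 0.085 = 41801.93022
Perpetuity value at year 6: €21,000.00 / 0.085 = 247058.82353
PV of perpetuity: 247058.82353 / (1+0.085)^6 = 151433.49297
Total PV = 41801.93022 + 151433.49297 = 193235.42319

€193235.42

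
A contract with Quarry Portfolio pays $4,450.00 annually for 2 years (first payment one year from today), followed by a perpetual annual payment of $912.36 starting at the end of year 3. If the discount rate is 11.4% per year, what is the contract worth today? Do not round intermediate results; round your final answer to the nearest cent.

$14029.42

PV of 2-year annuity: $4,450.00 × [1 − (1+0.114)^−2] / 0.114 = 7580.44345
Perpetuity value at year 2: $912.36 / 0.114 = 8003.15789
PV of perpetuity: 8003.15789 / (1+0.114)^2 = 6448.97961
Total PV = 7580.44345 + 6448.97961 = 14029.42306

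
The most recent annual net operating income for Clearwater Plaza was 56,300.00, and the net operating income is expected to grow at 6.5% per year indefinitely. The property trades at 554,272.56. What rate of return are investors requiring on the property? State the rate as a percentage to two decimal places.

D₁ = 56,300.00 × 1.065 = 59,959.5000
P = D₁/(r − g) ⇒ r = D₁/P + g = 59,959.5000/554,272.56 + 0.065 = 0.108177 + 0.065 = 0.173177

17.32%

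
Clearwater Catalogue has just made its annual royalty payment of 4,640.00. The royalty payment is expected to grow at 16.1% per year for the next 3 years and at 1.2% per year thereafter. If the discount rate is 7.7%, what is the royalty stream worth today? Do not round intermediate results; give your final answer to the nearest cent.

D_1 = 5387.04000
D_2 = 6254.35344
D_3 = 7261.30434
Terminal value at year 3: TV = D_3×(1+g_2)/(r−g_2) = 7348.44000/0.065 = 113052.92301
P_0 = D_1/(1+r)^1 + D_2/(1+r)^2 + D_3/(1+r)^3 + TV/(1+r)^3
    = 5001.89415 + 5392.01403 + 5812.56108 + 90497.10487 = 106703.57413

106703.57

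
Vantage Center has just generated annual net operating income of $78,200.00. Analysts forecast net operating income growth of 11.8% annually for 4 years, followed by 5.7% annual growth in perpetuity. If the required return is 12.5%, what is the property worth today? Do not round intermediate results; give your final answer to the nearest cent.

D_1 = 87427.60000
D_2 = 97744.05680
D_3 = 109277.85550
D_4 = 122172.64245
Terminal value at year 4: TV = D_4×(1+g_2)/(r−g_2) = 129136.48307/0.068 = 1899065.92752
P_0 = D_1/(1+r)^1 + D_2/(1+r)^2 + D_3/(1+r)^3 + D_4/(1+r)^4 + TV/(1+r)^4
    = 77713.42222 + 77229.87204 + 76749.33061 + 76271.77922 + 1185577.50939 = 1493541.91349

$1493541.91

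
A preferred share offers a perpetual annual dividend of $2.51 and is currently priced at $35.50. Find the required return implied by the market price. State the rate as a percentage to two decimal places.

P = C/r ⇒ r = C/P = $2.51/$35.50 = 0.070704

7.07%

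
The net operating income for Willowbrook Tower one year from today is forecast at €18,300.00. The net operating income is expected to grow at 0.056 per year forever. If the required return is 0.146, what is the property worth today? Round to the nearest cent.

Growing perpetuity: P = D₁ / (r − g) = €18,300.0000 / (0.146 − 0.056) = €203,333.33

€203333.33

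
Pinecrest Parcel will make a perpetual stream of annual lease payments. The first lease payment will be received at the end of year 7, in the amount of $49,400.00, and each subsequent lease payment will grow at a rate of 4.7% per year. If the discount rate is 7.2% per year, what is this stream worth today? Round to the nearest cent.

Value at end of year 6: C₁ / (r − g) = $49,400.00 / (0.072 − 0.047) = $1,976,000.0000
Discount to today: PV = $1,976,000.0000 / (1 + 0.072)^6 = $1,976,000.0000 / 1.517640 = $1,302,021.72

$1302021.72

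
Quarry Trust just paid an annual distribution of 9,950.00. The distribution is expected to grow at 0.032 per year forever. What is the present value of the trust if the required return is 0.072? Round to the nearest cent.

D₁ = D₀ × (1 + g) = 9,950.00 × 1.032 = 10,268.4000
Growing perpetuity: P = D₁ / (r − g) = 10,268.4000 / (0.072 − 0.032) = 256,710.00

256710.00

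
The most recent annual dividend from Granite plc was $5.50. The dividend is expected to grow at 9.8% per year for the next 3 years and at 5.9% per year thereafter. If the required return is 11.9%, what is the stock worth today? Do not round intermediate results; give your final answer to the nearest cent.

$107.60

D_1 = 6.03900
D_2 = 6.63082
D_3 = 7.28064
Terminal value at year 3: TV = D_3×(1+g_2)/(r−g_2) = 7.71020/0.06 = 128.50334
P_0 = D_1/(1+r)^1 + D_2/(1+r)^2 + D_3/(1+r)^3 + TV/(1+r)^3
    = 5.39678 + 5.29550 + 5.19612 + 91.71158 = 107.59999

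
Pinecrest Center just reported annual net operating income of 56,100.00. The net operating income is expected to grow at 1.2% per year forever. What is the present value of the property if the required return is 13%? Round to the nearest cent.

D₁ = D₀ × (1 + g) = 56,100.00 × 1.012 = 56,773.2000
Growing perpetuity: P = D₁ / (r − g) = 56,773.2000 / (0.13 − 0.012) = 481,128.81

481128.81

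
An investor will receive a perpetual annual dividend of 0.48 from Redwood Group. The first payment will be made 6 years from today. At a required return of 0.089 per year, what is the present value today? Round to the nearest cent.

Value at end of year 5: C / r = 0.48 / 0.089 = 5.3933
Discount to today: PV = 5.3933 / (1 + 0.089)^5 = 5.3933 / 1.531579 = 3.52

3.52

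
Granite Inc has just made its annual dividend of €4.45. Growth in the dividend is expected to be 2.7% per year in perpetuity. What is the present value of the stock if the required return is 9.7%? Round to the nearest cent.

€65.29

D₁ = D₀ × (1 + g) = €4.45 × 1.027 = €4.5702
Growing perpetuity: P = D₁ / (r − g) = €4.5702 / (0.097 − 0.027) = €65.29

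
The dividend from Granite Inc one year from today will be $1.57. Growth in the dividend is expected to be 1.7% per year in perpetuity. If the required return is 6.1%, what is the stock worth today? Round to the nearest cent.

Growing perpetuity: P = D₁ / (r − g) = $1.5700 / (0.061 − 0.017) = $35.68

$35.68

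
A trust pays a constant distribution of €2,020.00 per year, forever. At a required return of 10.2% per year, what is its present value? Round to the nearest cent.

€19803.92

Level perpetuity: PV = C / r = €2,020.00 / 0.102 = €19,803.92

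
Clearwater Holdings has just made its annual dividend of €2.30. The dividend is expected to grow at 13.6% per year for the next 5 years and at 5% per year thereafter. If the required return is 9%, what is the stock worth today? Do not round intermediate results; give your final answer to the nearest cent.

D_1 = 2.61280
D_2 = 2.96814
D_3 = 3.37181
D_4 = 3.83037
D_5 = 4.35130
Terminal value at year 5: TV = D_5×(1+g_2)/(r−g_2) = 4.56887/0.04 = 114.22175
P_0 = D_1/(1+r)^1 + D_2/(1+r)^2 + D_3/(1+r)^3 + D_4/(1+r)^4 + D_5/(1+r)^5 + TV/(1+r)^5
    = 2.39706 + 2.49822 + 2.60365 + 2.71353 + 2.82805 + 74.23630 = 87.27682

€87.28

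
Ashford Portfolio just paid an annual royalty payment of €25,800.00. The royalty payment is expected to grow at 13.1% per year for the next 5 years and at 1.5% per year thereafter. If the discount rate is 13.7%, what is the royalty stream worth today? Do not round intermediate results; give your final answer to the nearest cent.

€336015.57

D_1 = 29179.80000
D_2 = 33002.35380
D_3 = 37325.66215
D_4 = 42215.32389
D_5 = 47745.53132
Terminal value at year 5: TV = D_5×(1+g_2)/(r−g_2) = 48461.71429/0.122 = 397227.16630
P_0 = D_1/(1+r)^1 + D_2/(1+r)^2 + D_3/(1+r)^3 + D_4/(1+r)^4 + D_5/(1+r)^5 + TV/(1+r)^5
    = 25663.85224 + 25528.42294 + 25393.70831 + 25259.70457 + 25126.40798 + 209043.47621 = 336015.57226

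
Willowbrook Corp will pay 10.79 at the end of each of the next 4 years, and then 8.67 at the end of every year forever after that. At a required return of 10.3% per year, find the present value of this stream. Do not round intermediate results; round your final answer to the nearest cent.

PV of 4-year annuity: 10.79 × [1 − (1+0.103)^−4] / 0.103 = 33.98191
Perpetuity value at year 4: 8.67 / 0.103 = 84.17476
PV of perpetuity: 84.17476 / (1+0.103)^4 = 56.86955
Total PV = 33.98191 + 56.86955 = 90.85146

90.85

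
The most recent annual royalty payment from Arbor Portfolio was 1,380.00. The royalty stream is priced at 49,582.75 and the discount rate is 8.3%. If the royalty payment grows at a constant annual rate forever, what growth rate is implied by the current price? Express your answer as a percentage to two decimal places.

5.37%

P = D₀(1+g)/(r−g) ⇒ P(r−g) = D₀(1+g) ⇒ g(P+D₀) = P·r − D₀
g = (P·r − D₀)/(P + D₀) = (49,582.75×0.083 − 1,380.00) / (49,582.75 + 1,380.00) = 0.053674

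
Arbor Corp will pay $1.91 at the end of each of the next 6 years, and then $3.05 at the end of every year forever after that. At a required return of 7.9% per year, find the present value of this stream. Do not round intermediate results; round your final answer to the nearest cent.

PV of 6-year annuity: $1.91 × [1 − (1+0.079)^−6] / 0.079 = 8.85655
Perpetuity value at year 6: $3.05 / 0.079 = 38.60759
PV of perpetuity: 38.60759 / (1+0.079)^6 = 24.46494
Total PV = 8.85655 + 24.46494 = 33.32149

$33.32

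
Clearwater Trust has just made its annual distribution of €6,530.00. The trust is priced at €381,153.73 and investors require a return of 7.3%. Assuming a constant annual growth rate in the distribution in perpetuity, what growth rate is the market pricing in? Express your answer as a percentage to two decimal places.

5.49%

P = D₀(1+g)/(r−g) ⇒ P(r−g) = D₀(1+g) ⇒ g(P+D₀) = P·r − D₀
g = (P·r − D₀)/(P + D₀) = (€381,153.73×0.073 − €6,530.00) / (€381,153.73 + €6,530.00) = 0.054927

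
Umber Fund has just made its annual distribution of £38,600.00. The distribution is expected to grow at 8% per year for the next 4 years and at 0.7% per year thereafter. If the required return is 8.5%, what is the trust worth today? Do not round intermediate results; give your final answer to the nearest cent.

£641842.66

D_1 = 41688.00000
D_2 = 45023.04000
D_3 = 48624.88320
D_4 = 52514.87386
Terminal value at year 4: TV = D_4×(1+g_2)/(r−g_2) = 52882.47797/0.078 = 677980.48683
P_0 = D_1/(1+r)^1 + D_2/(1+r)^2 + D_3/(1+r)^3 + D_4/(1+r)^4 + TV/(1+r)^4
    = 38422.11982 + 38245.05936 + 38068.81484 + 37893.38252 + 489213.28453 = 641842.66106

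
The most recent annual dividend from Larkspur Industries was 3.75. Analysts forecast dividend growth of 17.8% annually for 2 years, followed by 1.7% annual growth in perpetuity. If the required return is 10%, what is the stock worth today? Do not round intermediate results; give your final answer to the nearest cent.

61.01

D_1 = 4.41750
D_2 = 5.20381
Terminal value at year 2: TV = D_2×(1+g_2)/(r−g_2) = 5.29228/0.083 = 63.76241
P_0 = D_1/(1+r)^1 + D_2/(1+r)^2 + TV/(1+r)^2
    = 4.01591 + 4.30067 + 52.69620 = 61.01279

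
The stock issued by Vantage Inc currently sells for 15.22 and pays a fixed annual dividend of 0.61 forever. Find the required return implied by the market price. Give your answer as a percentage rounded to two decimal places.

P = C/r ⇒ r = C/P = 0.61/15.22 = 0.040079

4.01%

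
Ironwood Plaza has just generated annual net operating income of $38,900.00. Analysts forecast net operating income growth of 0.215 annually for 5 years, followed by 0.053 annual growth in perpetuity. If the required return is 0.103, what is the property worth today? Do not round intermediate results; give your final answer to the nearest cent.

D_1 = 47263.50000
D_2 = 57425.15250
D_3 = 69771.56029
D_4 = 84772.44575
D_5 = 102998.52159
Terminal value at year 5: TV = D_5×(1+g_2)/(r−g_2) = 108457.44323/0.05 = 2169148.86459
P_0 = D_1/(1+r)^1 + D_2/(1+r)^2 + D_3/(1+r)^3 + D_4/(1+r)^4 + D_5/(1+r)^5 + TV/(1+r)^5
    = 42849.95467 + 47200.99268 + 51993.84053 + 57273.36015 + 63088.96879 + 1328653.68278 = 1591060.79959

$1591060.80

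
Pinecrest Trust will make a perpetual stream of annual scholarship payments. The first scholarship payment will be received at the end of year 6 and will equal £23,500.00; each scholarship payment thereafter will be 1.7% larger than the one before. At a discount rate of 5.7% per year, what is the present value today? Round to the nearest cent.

£445279.74

Value at end of year 5: C₁ / (r − g) = £23,500.00 / (0.057 − 0.017) = £587,500.0000
Discount to today: PV = £587,500.0000 / (1 + 0.057)^5 = £587,500.0000 / 1.319395 = £445,279.74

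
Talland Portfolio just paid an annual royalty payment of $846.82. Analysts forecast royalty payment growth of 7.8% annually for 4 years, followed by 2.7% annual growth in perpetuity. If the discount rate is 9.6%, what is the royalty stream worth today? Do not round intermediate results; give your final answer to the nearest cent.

D_1 = 912.87196
D_2 = 984.07597
D_3 = 1060.83390
D_4 = 1143.57894
Terminal value at year 4: TV = D_4×(1+g_2)/(r−g_2) = 1174.45557/0.069 = 17021.09528
P_0 = D_1/(1+r)^1 + D_2/(1+r)^2 + D_3/(1+r)^3 + D_4/(1+r)^4 + TV/(1+r)^4
    = 832.91237 + 819.23315 + 805.77860 + 792.54501 + 11796.28580 = 15046.75493

$15046.75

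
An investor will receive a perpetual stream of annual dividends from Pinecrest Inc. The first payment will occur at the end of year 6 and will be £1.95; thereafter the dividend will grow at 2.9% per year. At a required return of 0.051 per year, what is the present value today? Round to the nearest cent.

£69.12

Value at end of year 5: C₁ / (r − g) = £1.95 / (0.051 − 0.029) = £88.6364
Discount to today: PV = £88.6364 / (1 + 0.051)^5 = £88.6364 / 1.282371 = £69.12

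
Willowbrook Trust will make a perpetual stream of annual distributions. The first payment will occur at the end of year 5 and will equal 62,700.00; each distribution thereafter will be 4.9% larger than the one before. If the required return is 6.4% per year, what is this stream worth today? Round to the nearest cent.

Value at end of year 4: C₁ / (r − g) = 62,700.00 / (0.064 − 0.049) = 4,180,000.0000
Discount to today: PV = 4,180,000.0000 / (1 + 0.064)^4 = 4,180,000.0000 / 1.281641 = 3,261,442.83

3261442.83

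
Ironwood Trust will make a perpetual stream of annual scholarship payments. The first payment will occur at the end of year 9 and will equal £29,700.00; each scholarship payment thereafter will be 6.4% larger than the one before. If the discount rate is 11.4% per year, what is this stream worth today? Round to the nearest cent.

£250440.71

Value at end of year 8: C₁ / (r − g) = £29,700.00 / (0.114 − 0.064) = £594,000.0000
Discount to today: PV = £594,000.0000 / (1 + 0.114)^8 = £594,000.0000 / 2.371819 = £250,440.71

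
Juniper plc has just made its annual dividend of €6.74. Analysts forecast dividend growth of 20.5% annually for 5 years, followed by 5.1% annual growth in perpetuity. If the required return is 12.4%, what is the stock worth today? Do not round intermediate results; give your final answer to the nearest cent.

D_1 = 8.12170
D_2 = 9.78665
D_3 = 11.79291
D_4 = 14.21046
D_5 = 17.12360
Terminal value at year 5: TV = D_5×(1+g_2)/(r−g_2) = 17.99691/0.073 = 246.53296
P_0 = D_1/(1+r)^1 + D_2/(1+r)^2 + D_3/(1+r)^3 + D_4/(1+r)^4 + D_5/(1+r)^5 + TV/(1+r)^5
    = 7.22571 + 7.74643 + 8.30466 + 8.90313 + 9.54473 + 137.41794 = 179.14260

€179.14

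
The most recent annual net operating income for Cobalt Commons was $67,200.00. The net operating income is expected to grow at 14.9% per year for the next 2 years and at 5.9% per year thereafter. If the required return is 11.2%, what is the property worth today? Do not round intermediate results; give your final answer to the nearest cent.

D_1 = 77212.80000
D_2 = 88717.50720
Terminal value at year 2: TV = D_2×(1+g_2)/(r−g_2) = 93951.84012/0.053 = 1772676.22877
P_0 = D_1/(1+r)^1 + D_2/(1+r)^2 + TV/(1+r)^2
    = 69435.97122 + 71746.34077 + 1433573.11084 = 1574755.42283

$1574755.42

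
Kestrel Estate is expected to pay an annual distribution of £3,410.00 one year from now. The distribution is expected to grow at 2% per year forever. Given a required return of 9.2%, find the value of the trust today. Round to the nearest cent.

Growing perpetuity: P = D₁ / (r − g) = £3,410.0000 / (0.092 − 0.02) = £47,361.11

£47361.11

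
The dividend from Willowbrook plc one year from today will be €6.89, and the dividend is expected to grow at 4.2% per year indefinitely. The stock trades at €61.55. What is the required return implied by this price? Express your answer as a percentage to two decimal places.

15.39%

P = D₁/(r − g) ⇒ r = D₁/P + g = €6.8900/€61.55 + 0.042 = 0.111942 + 0.042 = 0.153942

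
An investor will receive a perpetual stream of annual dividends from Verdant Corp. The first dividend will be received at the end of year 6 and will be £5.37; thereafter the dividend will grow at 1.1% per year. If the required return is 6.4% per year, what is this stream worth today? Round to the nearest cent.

£74.30

Value at end of year 5: C₁ / (r − g) = £5.37 / (0.064 − 0.011) = £101.3208
Discount to today: PV = £101.3208 / (1 + 0.064)^5 = £101.3208 / 1.363666 = £74.30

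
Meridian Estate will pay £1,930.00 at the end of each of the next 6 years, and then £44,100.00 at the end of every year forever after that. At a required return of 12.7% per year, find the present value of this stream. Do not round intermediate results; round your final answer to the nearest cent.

£177249.59

PV of 6-year annuity: £1,930.00 × [1 − (1+0.127)^−6] / 0.127 = 7780.16099
Perpetuity value at year 6: £44,100.00 / 0.127 = 347244.09449
PV of perpetuity: 347244.09449 / (1+0.127)^6 = 169469.43137
Total PV = 7780.16099 + 169469.43137 = 177249.59236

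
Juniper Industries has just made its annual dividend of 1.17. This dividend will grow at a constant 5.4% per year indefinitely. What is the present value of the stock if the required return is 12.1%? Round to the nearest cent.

D₁ = D₀ × (1 + g) = 1.17 × 1.054 = 1.2332
Growing perpetuity: P = D₁ / (r − g) = 1.2332 / (0.121 − 0.054) = 18.41

18.41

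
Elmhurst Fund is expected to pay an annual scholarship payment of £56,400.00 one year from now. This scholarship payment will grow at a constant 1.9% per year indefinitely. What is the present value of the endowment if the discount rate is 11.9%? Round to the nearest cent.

£564000.00

Growing perpetuity: P = D₁ / (r − g) = £56,400.0000 / (0.119 − 0.019) = £564,000.00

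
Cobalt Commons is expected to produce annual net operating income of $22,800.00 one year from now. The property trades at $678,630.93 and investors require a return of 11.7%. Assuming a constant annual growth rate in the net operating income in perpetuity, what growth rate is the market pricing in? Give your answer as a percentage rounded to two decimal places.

8.34%

P = D₁/(r−g) ⇒ g = r − D₁/P = 0.117 − $22,800.00/$678,630.93 = 0.083403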